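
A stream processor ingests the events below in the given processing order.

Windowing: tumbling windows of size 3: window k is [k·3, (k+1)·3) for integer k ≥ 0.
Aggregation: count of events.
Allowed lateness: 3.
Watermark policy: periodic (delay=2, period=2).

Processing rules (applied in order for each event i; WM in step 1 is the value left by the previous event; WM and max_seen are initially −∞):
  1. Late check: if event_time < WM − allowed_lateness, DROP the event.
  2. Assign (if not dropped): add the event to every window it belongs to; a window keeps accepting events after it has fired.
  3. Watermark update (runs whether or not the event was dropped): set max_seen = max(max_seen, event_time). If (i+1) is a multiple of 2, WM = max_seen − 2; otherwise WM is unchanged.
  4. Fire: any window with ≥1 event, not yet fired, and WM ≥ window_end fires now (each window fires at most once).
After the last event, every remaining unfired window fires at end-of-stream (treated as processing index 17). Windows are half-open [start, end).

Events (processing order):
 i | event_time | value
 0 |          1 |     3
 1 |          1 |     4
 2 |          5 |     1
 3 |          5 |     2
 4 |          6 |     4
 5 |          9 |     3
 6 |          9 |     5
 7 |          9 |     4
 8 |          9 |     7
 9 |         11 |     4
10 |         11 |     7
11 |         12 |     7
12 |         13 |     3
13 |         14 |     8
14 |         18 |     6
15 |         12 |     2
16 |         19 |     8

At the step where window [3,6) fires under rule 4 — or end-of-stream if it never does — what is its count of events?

i=0 t=1 v=3: → [0,3); WM=−∞
i=1 t=1 v=4: → [0,3); WM=-1
i=2 t=5 v=1: → [3,6); WM=-1
i=3 t=5 v=2: → [3,6); WM=3; [0,3) fires=2
i=4 t=6 v=4: → [6,9); WM=3
i=5 t=9 v=3: → [9,12); WM=7; [3,6) fires=2
i=6 t=9 v=5: → [9,12); WM=7
i=7 t=9 v=4: → [9,12); WM=7
i=8 t=9 v=7: → [9,12); WM=7
i=9 t=11 v=4: → [9,12); WM=9; [6,9) fires=1
i=10 t=11 v=7: → [9,12); WM=9
i=11 t=12 v=7: → [12,15); WM=10
i=12 t=13 v=3: → [12,15); WM=10
i=13 t=14 v=8: → [12,15); WM=12; [9,12) fires=6
i=14 t=18 v=6: → [18,21); WM=12
i=15 t=12 v=2: → [12,15); WM=16; [12,15) fires=4
i=16 t=19 v=8: → [18,21); WM=16

2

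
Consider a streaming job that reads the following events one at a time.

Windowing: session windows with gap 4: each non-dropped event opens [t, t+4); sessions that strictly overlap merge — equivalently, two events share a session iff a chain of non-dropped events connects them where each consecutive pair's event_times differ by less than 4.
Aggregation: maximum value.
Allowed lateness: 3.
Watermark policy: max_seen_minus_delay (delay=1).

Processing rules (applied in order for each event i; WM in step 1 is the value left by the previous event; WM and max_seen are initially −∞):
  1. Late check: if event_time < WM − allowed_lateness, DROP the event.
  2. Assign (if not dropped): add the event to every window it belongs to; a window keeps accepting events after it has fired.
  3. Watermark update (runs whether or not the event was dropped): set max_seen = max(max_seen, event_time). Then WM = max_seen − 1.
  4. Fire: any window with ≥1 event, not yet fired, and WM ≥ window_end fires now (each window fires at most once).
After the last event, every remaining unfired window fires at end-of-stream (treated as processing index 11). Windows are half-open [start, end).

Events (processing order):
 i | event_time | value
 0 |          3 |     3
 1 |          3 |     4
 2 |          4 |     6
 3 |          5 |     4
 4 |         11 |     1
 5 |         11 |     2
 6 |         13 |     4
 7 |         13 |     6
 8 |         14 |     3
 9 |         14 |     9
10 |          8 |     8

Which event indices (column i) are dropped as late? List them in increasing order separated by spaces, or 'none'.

i=0 t=3 v=3: → [3,7); WM=2
i=1 t=3 v=4: → [3,7); WM=2
i=2 t=4 v=6: → [3,8); WM=3
i=3 t=5 v=4: → [3,9); WM=4
i=4 t=11 v=1: → [11,15); WM=10
i=5 t=11 v=2: → [11,15); WM=10
i=6 t=13 v=4: → [11,17); WM=12
i=7 t=13 v=6: → [11,17); WM=12
i=8 t=14 v=3: → [11,18); WM=13
i=9 t=14 v=9: → [11,18); WM=13
i=10 t=8 v=8: DROP (t<13-3); WM=13

10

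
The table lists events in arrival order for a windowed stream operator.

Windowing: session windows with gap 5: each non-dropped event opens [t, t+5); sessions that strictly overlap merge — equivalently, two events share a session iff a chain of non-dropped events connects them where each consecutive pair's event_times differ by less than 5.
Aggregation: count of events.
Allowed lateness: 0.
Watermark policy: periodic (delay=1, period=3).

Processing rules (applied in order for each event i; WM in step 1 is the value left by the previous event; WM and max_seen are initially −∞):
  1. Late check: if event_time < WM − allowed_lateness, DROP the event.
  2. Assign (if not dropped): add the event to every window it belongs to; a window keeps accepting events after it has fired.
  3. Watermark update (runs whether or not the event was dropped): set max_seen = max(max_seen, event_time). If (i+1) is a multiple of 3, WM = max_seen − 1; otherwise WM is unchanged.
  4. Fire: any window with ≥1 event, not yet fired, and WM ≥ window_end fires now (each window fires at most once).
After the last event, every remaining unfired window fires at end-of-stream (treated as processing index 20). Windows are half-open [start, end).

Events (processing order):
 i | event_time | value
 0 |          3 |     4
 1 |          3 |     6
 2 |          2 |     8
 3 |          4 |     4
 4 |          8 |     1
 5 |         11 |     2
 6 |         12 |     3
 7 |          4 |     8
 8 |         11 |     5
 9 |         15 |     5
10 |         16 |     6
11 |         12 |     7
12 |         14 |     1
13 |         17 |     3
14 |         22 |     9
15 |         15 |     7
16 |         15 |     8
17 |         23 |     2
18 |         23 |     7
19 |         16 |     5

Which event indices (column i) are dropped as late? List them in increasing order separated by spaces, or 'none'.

i=0 t=3 v=4: → [3,8); WM=−∞
i=1 t=3 v=6: → [3,8); WM=−∞
i=2 t=2 v=8: → [2,8); WM=2
i=3 t=4 v=4: → [2,9); WM=2
i=4 t=8 v=1: → [2,13); WM=2
i=5 t=11 v=2: → [2,16); WM=10
i=6 t=12 v=3: → [2,17); WM=10
i=7 t=4 v=8: DROP (t<10-0); WM=10
i=8 t=11 v=5: → [2,17); WM=11
i=9 t=15 v=5: → [2,20); WM=11
i=10 t=16 v=6: → [2,21); WM=11
i=11 t=12 v=7: → [2,21); WM=15
i=12 t=14 v=1: DROP (t<15-0); WM=15
i=13 t=17 v=3: → [2,22); WM=15
i=14 t=22 v=9: → [22,27); WM=21
i=15 t=15 v=7: DROP (t<21-0); WM=21
i=16 t=15 v=8: DROP (t<21-0); WM=21
i=17 t=23 v=2: → [22,28); WM=22
i=18 t=23 v=7: → [22,28); WM=22
i=19 t=16 v=5: DROP (t<22-0); WM=22

7 12 15 16 19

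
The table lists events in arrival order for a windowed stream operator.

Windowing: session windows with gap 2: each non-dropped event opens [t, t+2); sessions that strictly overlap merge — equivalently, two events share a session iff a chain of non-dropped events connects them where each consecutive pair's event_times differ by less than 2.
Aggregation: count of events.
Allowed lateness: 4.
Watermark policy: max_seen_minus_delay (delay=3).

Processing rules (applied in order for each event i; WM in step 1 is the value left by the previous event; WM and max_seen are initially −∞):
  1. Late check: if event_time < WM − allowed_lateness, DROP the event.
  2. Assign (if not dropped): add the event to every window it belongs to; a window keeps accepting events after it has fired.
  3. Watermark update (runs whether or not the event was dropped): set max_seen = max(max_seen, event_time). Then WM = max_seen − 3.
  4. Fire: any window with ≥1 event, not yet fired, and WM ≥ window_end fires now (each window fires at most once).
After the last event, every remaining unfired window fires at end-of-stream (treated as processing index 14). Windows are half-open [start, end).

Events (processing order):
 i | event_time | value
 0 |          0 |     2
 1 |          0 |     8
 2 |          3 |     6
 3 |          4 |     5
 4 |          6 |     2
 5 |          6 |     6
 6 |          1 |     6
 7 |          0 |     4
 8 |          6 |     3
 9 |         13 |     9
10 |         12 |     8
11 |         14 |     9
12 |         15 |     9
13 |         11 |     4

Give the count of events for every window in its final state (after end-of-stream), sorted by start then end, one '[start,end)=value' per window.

[0,3)=4 [3,6)=2 [6,8)=3 [11,17)=5

i=0 t=0 v=2: → [0,2); WM=-3
i=1 t=0 v=8: → [0,2); WM=-3
i=2 t=3 v=6: → [3,5); WM=0
i=3 t=4 v=5: → [3,6); WM=1
i=4 t=6 v=2: → [6,8); WM=3
i=5 t=6 v=6: → [6,8); WM=3
i=6 t=1 v=6: → [0,3); WM=3
i=7 t=0 v=4: → [0,3); WM=3
i=8 t=6 v=3: → [6,8); WM=3
i=9 t=13 v=9: → [13,15); WM=10
i=10 t=12 v=8: → [12,15); WM=10
i=11 t=14 v=9: → [12,16); WM=11
i=12 t=15 v=9: → [12,17); WM=12
i=13 t=11 v=4: → [11,17); WM=12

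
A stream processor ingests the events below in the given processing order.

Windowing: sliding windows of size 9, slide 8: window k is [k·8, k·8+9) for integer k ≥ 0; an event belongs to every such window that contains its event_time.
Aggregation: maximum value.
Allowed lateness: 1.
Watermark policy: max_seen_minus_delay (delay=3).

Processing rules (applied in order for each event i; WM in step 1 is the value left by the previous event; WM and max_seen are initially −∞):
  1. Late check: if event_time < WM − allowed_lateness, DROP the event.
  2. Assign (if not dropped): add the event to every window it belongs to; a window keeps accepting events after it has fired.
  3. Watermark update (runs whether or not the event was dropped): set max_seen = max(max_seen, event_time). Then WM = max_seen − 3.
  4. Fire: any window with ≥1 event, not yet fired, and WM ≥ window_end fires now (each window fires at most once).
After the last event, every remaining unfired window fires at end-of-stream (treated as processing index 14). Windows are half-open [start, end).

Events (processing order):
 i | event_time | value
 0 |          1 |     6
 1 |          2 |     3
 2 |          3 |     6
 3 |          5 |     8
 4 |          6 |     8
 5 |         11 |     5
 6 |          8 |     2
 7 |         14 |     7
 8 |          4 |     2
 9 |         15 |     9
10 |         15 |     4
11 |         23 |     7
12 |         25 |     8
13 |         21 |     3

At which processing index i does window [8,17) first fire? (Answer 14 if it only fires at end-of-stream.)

i=0 t=1 v=6: → [0,9); WM=-2
i=1 t=2 v=3: → [0,9); WM=-1
i=2 t=3 v=6: → [0,9); WM=0
i=3 t=5 v=8: → [0,9); WM=2
i=4 t=6 v=8: → [0,9); WM=3
i=5 t=11 v=5: → [8,17); WM=8
i=6 t=8 v=2: → [8,17),[0,9); WM=8
i=7 t=14 v=7: → [8,17); WM=11; [0,9) fires=8
i=8 t=4 v=2: DROP (t<11-1); WM=11
i=9 t=15 v=9: → [8,17); WM=12
i=10 t=15 v=4: → [8,17); WM=12
i=11 t=23 v=7: → [16,25); WM=20; [8,17) fires=9
i=12 t=25 v=8: → [24,33); WM=22
i=13 t=21 v=3: → [16,25); WM=22

11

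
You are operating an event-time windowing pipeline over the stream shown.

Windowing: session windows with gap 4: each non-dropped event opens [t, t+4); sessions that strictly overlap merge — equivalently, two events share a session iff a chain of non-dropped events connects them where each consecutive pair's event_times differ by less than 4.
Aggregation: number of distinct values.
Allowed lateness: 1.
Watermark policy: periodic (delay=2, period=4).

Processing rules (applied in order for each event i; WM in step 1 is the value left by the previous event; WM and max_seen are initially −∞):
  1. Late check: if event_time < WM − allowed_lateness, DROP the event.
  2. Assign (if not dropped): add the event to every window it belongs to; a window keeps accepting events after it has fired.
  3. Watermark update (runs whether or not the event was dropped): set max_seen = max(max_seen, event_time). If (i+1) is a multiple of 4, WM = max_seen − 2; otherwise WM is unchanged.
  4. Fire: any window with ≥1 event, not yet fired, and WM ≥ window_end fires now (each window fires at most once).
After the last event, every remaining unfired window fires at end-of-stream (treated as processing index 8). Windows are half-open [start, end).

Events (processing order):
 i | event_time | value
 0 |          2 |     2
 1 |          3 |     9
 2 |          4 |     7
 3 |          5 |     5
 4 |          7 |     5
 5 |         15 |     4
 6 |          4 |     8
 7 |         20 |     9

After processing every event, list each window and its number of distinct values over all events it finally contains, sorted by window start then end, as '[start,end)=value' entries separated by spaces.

i=0 t=2 v=2: → [2,6); WM=−∞
i=1 t=3 v=9: → [2,7); WM=−∞
i=2 t=4 v=7: → [2,8); WM=−∞
i=3 t=5 v=5: → [2,9); WM=3
i=4 t=7 v=5: → [2,11); WM=3
i=5 t=15 v=4: → [15,19); WM=3
i=6 t=4 v=8: → [2,11); WM=3
i=7 t=20 v=9: → [20,24); WM=18

[2,11)=5 [15,19)=1 [20,24)=1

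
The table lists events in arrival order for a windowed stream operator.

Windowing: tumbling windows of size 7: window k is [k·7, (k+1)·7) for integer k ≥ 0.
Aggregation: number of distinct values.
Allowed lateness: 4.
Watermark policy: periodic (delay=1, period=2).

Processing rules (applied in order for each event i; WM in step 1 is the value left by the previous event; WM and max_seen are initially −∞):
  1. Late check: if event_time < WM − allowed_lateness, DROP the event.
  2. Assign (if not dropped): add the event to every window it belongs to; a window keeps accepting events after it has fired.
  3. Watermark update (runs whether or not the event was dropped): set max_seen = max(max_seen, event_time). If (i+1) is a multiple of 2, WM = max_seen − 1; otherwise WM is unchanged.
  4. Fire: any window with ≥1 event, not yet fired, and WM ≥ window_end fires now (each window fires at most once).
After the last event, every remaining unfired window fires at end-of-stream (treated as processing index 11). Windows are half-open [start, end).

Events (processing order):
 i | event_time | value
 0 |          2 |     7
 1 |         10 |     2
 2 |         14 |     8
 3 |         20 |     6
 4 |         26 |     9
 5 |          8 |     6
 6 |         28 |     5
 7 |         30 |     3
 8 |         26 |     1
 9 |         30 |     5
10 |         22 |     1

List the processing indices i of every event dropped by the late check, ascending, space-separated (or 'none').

5 10

i=0 t=2 v=7: → [0,7); WM=−∞
i=1 t=10 v=2: → [7,14); WM=9; [0,7) fires=1
i=2 t=14 v=8: → [14,21); WM=9
i=3 t=20 v=6: → [14,21); WM=19; [7,14) fires=1
i=4 t=26 v=9: → [21,28); WM=19
i=5 t=8 v=6: DROP (t<19-4); WM=25; [14,21) fires=2
i=6 t=28 v=5: → [28,35); WM=25
i=7 t=30 v=3: → [28,35); WM=29; [21,28) fires=1
i=8 t=26 v=1: → [21,28); WM=29
i=9 t=30 v=5: → [28,35); WM=29
i=10 t=22 v=1: DROP (t<29-4); WM=29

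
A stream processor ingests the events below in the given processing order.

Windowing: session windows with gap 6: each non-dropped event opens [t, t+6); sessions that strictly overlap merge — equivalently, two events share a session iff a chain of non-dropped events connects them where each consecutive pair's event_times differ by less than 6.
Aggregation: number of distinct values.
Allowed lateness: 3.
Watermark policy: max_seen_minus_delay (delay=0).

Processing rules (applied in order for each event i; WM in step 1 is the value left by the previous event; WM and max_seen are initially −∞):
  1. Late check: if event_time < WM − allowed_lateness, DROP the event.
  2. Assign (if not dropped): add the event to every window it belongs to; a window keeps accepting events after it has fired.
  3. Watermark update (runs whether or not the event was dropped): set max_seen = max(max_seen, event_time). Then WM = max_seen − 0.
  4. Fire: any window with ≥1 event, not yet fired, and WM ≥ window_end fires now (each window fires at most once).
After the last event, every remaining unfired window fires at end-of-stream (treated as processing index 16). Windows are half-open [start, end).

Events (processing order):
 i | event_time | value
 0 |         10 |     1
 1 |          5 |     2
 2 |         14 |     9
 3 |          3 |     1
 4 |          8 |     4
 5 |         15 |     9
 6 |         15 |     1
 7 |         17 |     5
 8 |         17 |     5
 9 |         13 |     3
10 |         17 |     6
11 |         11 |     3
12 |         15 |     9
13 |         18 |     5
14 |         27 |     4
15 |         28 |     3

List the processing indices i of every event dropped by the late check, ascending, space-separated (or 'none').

1 3 4 9 11

i=0 t=10 v=1: → [10,16); WM=10
i=1 t=5 v=2: DROP (t<10-3); WM=10
i=2 t=14 v=9: → [10,20); WM=14
i=3 t=3 v=1: DROP (t<14-3); WM=14
i=4 t=8 v=4: DROP (t<14-3); WM=14
i=5 t=15 v=9: → [10,21); WM=15
i=6 t=15 v=1: → [10,21); WM=15
i=7 t=17 v=5: → [10,23); WM=17
i=8 t=17 v=5: → [10,23); WM=17
i=9 t=13 v=3: DROP (t<17-3); WM=17
i=10 t=17 v=6: → [10,23); WM=17
i=11 t=11 v=3: DROP (t<17-3); WM=17
i=12 t=15 v=9: → [10,23); WM=17
i=13 t=18 v=5: → [10,24); WM=18
i=14 t=27 v=4: → [27,33); WM=27
i=15 t=28 v=3: → [27,34); WM=28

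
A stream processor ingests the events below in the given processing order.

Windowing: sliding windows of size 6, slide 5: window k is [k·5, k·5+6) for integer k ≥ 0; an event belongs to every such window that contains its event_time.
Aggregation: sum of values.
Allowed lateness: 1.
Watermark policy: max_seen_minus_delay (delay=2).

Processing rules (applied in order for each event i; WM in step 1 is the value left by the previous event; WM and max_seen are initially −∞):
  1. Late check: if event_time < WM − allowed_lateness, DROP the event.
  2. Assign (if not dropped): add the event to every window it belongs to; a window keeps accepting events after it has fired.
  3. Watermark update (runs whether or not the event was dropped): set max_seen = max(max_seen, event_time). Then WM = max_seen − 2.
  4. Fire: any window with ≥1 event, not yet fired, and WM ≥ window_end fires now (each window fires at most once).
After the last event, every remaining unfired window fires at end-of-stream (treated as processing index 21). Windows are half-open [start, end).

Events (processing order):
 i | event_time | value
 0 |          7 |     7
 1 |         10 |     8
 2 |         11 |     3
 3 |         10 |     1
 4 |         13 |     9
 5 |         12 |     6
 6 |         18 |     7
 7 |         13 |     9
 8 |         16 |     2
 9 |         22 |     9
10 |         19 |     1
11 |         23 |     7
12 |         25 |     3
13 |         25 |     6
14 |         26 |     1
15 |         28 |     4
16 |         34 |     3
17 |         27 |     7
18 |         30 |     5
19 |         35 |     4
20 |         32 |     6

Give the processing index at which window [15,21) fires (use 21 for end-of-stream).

11

i=0 t=7 v=7: → [5,11); WM=5
i=1 t=10 v=8: → [10,16),[5,11); WM=8
i=2 t=11 v=3: → [10,16); WM=9
i=3 t=10 v=1: → [10,16),[5,11); WM=9
i=4 t=13 v=9: → [10,16); WM=11; [5,11) fires=16
i=5 t=12 v=6: → [10,16); WM=11
i=6 t=18 v=7: → [15,21); WM=16; [10,16) fires=27
i=7 t=13 v=9: DROP (t<16-1); WM=16
i=8 t=16 v=2: → [15,21); WM=16
i=9 t=22 v=9: → [20,26); WM=20
i=10 t=19 v=1: → [15,21); WM=20
i=11 t=23 v=7: → [20,26); WM=21; [15,21) fires=10
i=12 t=25 v=3: → [25,31),[20,26); WM=23
i=13 t=25 v=6: → [25,31),[20,26); WM=23
i=14 t=26 v=1: → [25,31); WM=24
i=15 t=28 v=4: → [25,31); WM=26; [20,26) fires=25
i=16 t=34 v=3: → [30,36); WM=32; [25,31) fires=14
i=17 t=27 v=7: DROP (t<32-1); WM=32
i=18 t=30 v=5: DROP (t<32-1); WM=32
i=19 t=35 v=4: → [35,41),[30,36); WM=33
i=20 t=32 v=6: → [30,36); WM=33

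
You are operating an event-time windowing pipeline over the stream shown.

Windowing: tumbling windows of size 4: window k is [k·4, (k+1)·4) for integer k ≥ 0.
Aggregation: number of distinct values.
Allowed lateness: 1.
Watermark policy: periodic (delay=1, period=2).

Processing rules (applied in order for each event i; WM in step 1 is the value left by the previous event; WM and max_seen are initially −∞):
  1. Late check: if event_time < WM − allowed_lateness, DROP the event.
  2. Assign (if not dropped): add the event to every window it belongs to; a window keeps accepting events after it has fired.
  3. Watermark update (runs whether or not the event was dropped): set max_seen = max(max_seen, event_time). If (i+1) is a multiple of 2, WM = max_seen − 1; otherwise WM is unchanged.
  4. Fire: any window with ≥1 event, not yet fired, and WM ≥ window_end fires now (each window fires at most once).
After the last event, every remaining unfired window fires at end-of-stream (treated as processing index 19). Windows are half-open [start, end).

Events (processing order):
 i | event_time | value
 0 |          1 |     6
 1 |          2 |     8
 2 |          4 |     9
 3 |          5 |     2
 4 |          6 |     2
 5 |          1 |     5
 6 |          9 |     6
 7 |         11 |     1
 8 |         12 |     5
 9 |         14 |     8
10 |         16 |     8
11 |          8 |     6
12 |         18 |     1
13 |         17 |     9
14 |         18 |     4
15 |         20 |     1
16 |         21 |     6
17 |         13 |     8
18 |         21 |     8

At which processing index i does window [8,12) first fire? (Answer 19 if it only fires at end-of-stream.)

9

i=0 t=1 v=6: → [0,4); WM=−∞
i=1 t=2 v=8: → [0,4); WM=1
i=2 t=4 v=9: → [4,8); WM=1
i=3 t=5 v=2: → [4,8); WM=4; [0,4) fires=2
i=4 t=6 v=2: → [4,8); WM=4
i=5 t=1 v=5: DROP (t<4-1); WM=5
i=6 t=9 v=6: → [8,12); WM=5
i=7 t=11 v=1: → [8,12); WM=10; [4,8) fires=2
i=8 t=12 v=5: → [12,16); WM=10
i=9 t=14 v=8: → [12,16); WM=13; [8,12) fires=2
i=10 t=16 v=8: → [16,20); WM=13
i=11 t=8 v=6: DROP (t<13-1); WM=15
i=12 t=18 v=1: → [16,20); WM=15
i=13 t=17 v=9: → [16,20); WM=17; [12,16) fires=2
i=14 t=18 v=4: → [16,20); WM=17
i=15 t=20 v=1: → [20,24); WM=19
i=16 t=21 v=6: → [20,24); WM=19
i=17 t=13 v=8: DROP (t<19-1); WM=20; [16,20) fires=4
i=18 t=21 v=8: → [20,24); WM=20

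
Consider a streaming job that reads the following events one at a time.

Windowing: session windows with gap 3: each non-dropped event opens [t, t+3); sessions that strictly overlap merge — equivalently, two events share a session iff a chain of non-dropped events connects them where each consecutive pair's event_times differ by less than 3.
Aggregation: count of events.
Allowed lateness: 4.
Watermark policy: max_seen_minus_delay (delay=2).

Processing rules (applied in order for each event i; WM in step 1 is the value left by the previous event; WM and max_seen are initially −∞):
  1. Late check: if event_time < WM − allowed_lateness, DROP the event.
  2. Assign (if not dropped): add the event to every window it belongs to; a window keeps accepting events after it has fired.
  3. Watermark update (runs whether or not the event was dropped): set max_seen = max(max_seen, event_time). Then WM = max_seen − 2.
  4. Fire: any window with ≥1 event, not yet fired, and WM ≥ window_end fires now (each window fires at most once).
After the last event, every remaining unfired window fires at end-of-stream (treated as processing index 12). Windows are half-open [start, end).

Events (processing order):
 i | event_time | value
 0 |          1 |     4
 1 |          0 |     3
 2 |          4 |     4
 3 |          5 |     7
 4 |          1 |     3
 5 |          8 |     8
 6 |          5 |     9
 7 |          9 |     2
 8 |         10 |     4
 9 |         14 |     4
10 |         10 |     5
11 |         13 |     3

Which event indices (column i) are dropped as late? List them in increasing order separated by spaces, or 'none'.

i=0 t=1 v=4: → [1,4); WM=-1
i=1 t=0 v=3: → [0,4); WM=-1
i=2 t=4 v=4: → [4,7); WM=2
i=3 t=5 v=7: → [4,8); WM=3
i=4 t=1 v=3: → [0,4); WM=3
i=5 t=8 v=8: → [8,11); WM=6
i=6 t=5 v=9: → [4,8); WM=6
i=7 t=9 v=2: → [8,12); WM=7
i=8 t=10 v=4: → [8,13); WM=8
i=9 t=14 v=4: → [14,17); WM=12
i=10 t=10 v=5: → [8,13); WM=12
i=11 t=13 v=3: → [13,17); WM=12

none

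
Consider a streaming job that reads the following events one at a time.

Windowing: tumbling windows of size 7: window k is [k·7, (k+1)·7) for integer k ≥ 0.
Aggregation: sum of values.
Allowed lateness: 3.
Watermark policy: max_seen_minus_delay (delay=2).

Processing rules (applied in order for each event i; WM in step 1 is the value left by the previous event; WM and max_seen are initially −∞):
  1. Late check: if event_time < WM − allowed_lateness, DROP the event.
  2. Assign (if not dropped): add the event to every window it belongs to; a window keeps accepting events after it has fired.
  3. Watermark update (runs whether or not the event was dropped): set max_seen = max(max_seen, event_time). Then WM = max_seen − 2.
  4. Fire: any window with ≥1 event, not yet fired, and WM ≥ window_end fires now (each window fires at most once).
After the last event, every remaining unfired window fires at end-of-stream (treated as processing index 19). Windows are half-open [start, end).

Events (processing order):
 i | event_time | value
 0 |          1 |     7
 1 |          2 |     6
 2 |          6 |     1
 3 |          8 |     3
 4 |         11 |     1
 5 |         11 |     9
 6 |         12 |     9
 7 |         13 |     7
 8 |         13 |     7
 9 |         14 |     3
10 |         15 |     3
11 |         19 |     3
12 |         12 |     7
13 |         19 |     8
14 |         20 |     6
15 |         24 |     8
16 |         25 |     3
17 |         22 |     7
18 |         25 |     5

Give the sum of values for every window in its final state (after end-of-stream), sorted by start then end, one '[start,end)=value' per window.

i=0 t=1 v=7: → [0,7); WM=-1
i=1 t=2 v=6: → [0,7); WM=0
i=2 t=6 v=1: → [0,7); WM=4
i=3 t=8 v=3: → [7,14); WM=6
i=4 t=11 v=1: → [7,14); WM=9; [0,7) fires=14
i=5 t=11 v=9: → [7,14); WM=9
i=6 t=12 v=9: → [7,14); WM=10
i=7 t=13 v=7: → [7,14); WM=11
i=8 t=13 v=7: → [7,14); WM=11
i=9 t=14 v=3: → [14,21); WM=12
i=10 t=15 v=3: → [14,21); WM=13
i=11 t=19 v=3: → [14,21); WM=17; [7,14) fires=36
i=12 t=12 v=7: DROP (t<17-3); WM=17
i=13 t=19 v=8: → [14,21); WM=17
i=14 t=20 v=6: → [14,21); WM=18
i=15 t=24 v=8: → [21,28); WM=22; [14,21) fires=23
i=16 t=25 v=3: → [21,28); WM=23
i=17 t=22 v=7: → [21,28); WM=23
i=18 t=25 v=5: → [21,28); WM=23

[0,7)=14 [7,14)=36 [14,21)=23 [21,28)=23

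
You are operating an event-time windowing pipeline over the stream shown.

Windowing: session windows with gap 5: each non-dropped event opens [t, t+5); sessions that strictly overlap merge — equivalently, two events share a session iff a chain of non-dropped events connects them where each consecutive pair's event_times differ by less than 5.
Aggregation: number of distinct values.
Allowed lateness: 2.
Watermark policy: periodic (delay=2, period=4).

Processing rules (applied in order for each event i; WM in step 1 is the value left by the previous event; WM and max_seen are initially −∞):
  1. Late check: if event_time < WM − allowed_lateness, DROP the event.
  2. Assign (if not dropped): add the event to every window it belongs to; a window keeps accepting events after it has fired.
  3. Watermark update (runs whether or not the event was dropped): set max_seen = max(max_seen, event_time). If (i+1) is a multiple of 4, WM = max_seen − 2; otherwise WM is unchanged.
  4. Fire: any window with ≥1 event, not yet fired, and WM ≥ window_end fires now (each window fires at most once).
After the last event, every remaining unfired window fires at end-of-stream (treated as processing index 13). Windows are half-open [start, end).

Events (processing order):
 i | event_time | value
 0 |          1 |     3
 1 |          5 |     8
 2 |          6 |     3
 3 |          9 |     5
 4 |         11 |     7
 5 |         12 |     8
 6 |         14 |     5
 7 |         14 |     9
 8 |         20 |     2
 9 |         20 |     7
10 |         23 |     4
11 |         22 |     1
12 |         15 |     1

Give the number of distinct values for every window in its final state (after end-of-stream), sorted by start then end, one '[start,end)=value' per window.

i=0 t=1 v=3: → [1,6); WM=−∞
i=1 t=5 v=8: → [1,10); WM=−∞
i=2 t=6 v=3: → [1,11); WM=−∞
i=3 t=9 v=5: → [1,14); WM=7
i=4 t=11 v=7: → [1,16); WM=7
i=5 t=12 v=8: → [1,17); WM=7
i=6 t=14 v=5: → [1,19); WM=7
i=7 t=14 v=9: → [1,19); WM=12
i=8 t=20 v=2: → [20,25); WM=12
i=9 t=20 v=7: → [20,25); WM=12
i=10 t=23 v=4: → [20,28); WM=12
i=11 t=22 v=1: → [20,28); WM=21
i=12 t=15 v=1: DROP (t<21-2); WM=21

[1,19)=5 [20,28)=4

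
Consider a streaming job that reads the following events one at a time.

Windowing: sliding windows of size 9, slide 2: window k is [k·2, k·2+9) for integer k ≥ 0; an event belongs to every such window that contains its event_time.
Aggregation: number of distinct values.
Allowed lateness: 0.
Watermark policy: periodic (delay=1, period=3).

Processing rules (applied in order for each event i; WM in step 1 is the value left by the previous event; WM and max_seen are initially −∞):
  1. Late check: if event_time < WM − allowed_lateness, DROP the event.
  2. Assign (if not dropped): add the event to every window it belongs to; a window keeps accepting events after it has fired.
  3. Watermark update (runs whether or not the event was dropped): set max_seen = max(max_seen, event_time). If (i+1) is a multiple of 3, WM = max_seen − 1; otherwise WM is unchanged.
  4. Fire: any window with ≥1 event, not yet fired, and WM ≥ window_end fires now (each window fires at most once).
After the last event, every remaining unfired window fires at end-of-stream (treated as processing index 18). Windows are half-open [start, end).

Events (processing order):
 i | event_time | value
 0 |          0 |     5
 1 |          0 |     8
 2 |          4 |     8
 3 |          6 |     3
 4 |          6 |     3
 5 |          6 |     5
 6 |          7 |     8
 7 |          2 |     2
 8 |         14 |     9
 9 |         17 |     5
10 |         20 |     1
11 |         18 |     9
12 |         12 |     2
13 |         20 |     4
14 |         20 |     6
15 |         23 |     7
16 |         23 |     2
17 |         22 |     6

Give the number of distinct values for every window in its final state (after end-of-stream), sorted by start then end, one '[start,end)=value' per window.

[0,9)=3 [2,11)=3 [4,13)=3 [6,15)=4 [8,17)=1 [10,19)=2 [12,21)=5 [14,23)=5 [16,25)=7 [18,27)=6 [20,29)=5 [22,31)=3

i=0 t=0 v=5: → [0,9); WM=−∞
i=1 t=0 v=8: → [0,9); WM=−∞
i=2 t=4 v=8: → [4,13),[2,11),[0,9); WM=3
i=3 t=6 v=3: → [6,15),[4,13),[2,11),[0,9); WM=3
i=4 t=6 v=3: → [6,15),[4,13),[2,11),[0,9); WM=3
i=5 t=6 v=5: → [6,15),[4,13),[2,11),[0,9); WM=5
i=6 t=7 v=8: → [6,15),[4,13),[2,11),[0,9); WM=5
i=7 t=2 v=2: DROP (t<5-0); WM=5
i=8 t=14 v=9: → [14,23),[12,21),[10,19),[8,17),[6,15); WM=13; [0,9) fires=3 [2,11) fires=3 [4,13) fires=3
i=9 t=17 v=5: → [16,25),[14,23),[12,21),[10,19); WM=13
i=10 t=20 v=1: → [20,29),[18,27),[16,25),[14,23),[12,21); WM=13
i=11 t=18 v=9: → [18,27),[16,25),[14,23),[12,21),[10,19); WM=19; [6,15) fires=4 [8,17) fires=1 [10,19) fires=2
i=12 t=12 v=2: DROP (t<19-0); WM=19
i=13 t=20 v=4: → [20,29),[18,27),[16,25),[14,23),[12,21); WM=19
i=14 t=20 v=6: → [20,29),[18,27),[16,25),[14,23),[12,21); WM=19
i=15 t=23 v=7: → [22,31),[20,29),[18,27),[16,25); WM=19
i=16 t=23 v=2: → [22,31),[20,29),[18,27),[16,25); WM=19
i=17 t=22 v=6: → [22,31),[20,29),[18,27),[16,25),[14,23); WM=22; [12,21) fires=5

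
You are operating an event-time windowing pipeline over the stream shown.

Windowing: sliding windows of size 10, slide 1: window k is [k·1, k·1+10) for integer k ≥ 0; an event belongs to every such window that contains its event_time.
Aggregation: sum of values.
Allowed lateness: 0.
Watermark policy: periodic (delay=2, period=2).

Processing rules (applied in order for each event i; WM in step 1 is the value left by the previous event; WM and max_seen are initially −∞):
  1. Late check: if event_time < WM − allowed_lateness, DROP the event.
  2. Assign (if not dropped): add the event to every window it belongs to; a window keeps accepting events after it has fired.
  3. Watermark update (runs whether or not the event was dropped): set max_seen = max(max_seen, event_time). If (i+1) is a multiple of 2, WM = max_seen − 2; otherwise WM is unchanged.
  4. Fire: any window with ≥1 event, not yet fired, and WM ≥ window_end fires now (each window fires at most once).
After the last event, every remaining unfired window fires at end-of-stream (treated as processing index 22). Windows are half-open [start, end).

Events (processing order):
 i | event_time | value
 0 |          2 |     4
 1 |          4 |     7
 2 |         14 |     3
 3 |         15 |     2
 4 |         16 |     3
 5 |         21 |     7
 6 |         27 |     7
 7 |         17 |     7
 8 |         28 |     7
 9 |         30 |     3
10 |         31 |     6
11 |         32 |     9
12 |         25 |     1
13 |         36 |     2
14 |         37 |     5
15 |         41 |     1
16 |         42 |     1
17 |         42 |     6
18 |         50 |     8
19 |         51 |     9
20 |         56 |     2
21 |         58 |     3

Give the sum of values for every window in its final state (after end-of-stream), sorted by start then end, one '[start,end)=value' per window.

i=0 t=2 v=4: → [2,12),[1,11),[0,10); WM=−∞
i=1 t=4 v=7: → [4,14),[3,13),[2,12),[1,11),[0,10); WM=2
i=2 t=14 v=3: → [14,24),[13,23),[12,22),[11,21),[10,20),[9,19),[8,18),[7,17),[6,16),[5,15); WM=2
i=3 t=15 v=2: → [15,25),[14,24),[13,23),[12,22),[11,21),[10,20),[9,19),[8,18),[7,17),[6,16); WM=13; [0,10) fires=11 [1,11) fires=11 [2,12) fires=11 [3,13) fires=7
i=4 t=16 v=3: → [16,26),[15,25),[14,24),[13,23),[12,22),[11,21),[10,20),[9,19),[8,18),[7,17); WM=13
i=5 t=21 v=7: → [21,31),[20,30),[19,29),[18,28),[17,27),[16,26),[15,25),[14,24),[13,23),[12,22); WM=19; [4,14) fires=7 [5,15) fires=3 [6,16) fires=5 [7,17) fires=8 [8,18) fires=8 [9,19) fires=8
i=6 t=27 v=7: → [27,37),[26,36),[25,35),[24,34),[23,33),[22,32),[21,31),[20,30),[19,29),[18,28); WM=19
i=7 t=17 v=7: DROP (t<19-0); WM=25; [10,20) fires=8 [11,21) fires=8 [12,22) fires=15 [13,23) fires=15 [14,24) fires=15 [15,25) fires=12
i=8 t=28 v=7: → [28,38),[27,37),[26,36),[25,35),[24,34),[23,33),[22,32),[21,31),[20,30),[19,29); WM=25
i=9 t=30 v=3: → [30,40),[29,39),[28,38),[27,37),[26,36),[25,35),[24,34),[23,33),[22,32),[21,31); WM=28; [16,26) fires=10 [17,27) fires=7 [18,28) fires=14
i=10 t=31 v=6: → [31,41),[30,40),[29,39),[28,38),[27,37),[26,36),[25,35),[24,34),[23,33),[22,32); WM=28
i=11 t=32 v=9: → [32,42),[31,41),[30,40),[29,39),[28,38),[27,37),[26,36),[25,35),[24,34),[23,33); WM=30; [19,29) fires=21 [20,30) fires=21
i=12 t=25 v=1: DROP (t<30-0); WM=30
i=13 t=36 v=2: → [36,46),[35,45),[34,44),[33,43),[32,42),[31,41),[30,40),[29,39),[28,38),[27,37); WM=34; [21,31) fires=24 [22,32) fires=23 [23,33) fires=32 [24,34) fires=32
i=14 t=37 v=5: → [37,47),[36,46),[35,45),[34,44),[33,43),[32,42),[31,41),[30,40),[29,39),[28,38); WM=34
i=15 t=41 v=1: → [41,51),[40,50),[39,49),[38,48),[37,47),[36,46),[35,45),[34,44),[33,43),[32,42); WM=39; [25,35) fires=32 [26,36) fires=32 [27,37) fires=34 [28,38) fires=32 [29,39) fires=25
i=16 t=42 v=1: → [42,52),[41,51),[40,50),[39,49),[38,48),[37,47),[36,46),[35,45),[34,44),[33,43); WM=39
i=17 t=42 v=6: → [42,52),[41,51),[40,50),[39,49),[38,48),[37,47),[36,46),[35,45),[34,44),[33,43); WM=40; [30,40) fires=25
i=18 t=50 v=8: → [50,60),[49,59),[48,58),[47,57),[46,56),[45,55),[44,54),[43,53),[42,52),[41,51); WM=40
i=19 t=51 v=9: → [51,61),[50,60),[49,59),[48,58),[47,57),[46,56),[45,55),[44,54),[43,53),[42,52); WM=49; [31,41) fires=22 [32,42) fires=17 [33,43) fires=15 [34,44) fires=15 [35,45) fires=15 [36,46) fires=15 [37,47) fires=13 [38,48) fires=8 [39,49) fires=8
i=20 t=56 v=2: → [56,66),[55,65),[54,64),[53,63),[52,62),[51,61),[50,60),[49,59),[48,58),[47,57); WM=49
i=21 t=58 v=3: → [58,68),[57,67),[56,66),[55,65),[54,64),[53,63),[52,62),[51,61),[50,60),[49,59); WM=56; [40,50) fires=8 [41,51) fires=16 [42,52) fires=24 [43,53) fires=17 [44,54) fires=17 [45,55) fires=17 [46,56) fires=17

[0,10)=11 [1,11)=11 [2,12)=11 [3,13)=7 [4,14)=7 [5,15)=3 [6,16)=5 [7,17)=8 [8,18)=8 [9,19)=8 [10,20)=8 [11,21)=8 [12,22)=15 [13,23)=15 [14,24)=15 [15,25)=12 [16,26)=10 [17,27)=7 [18,28)=14 [19,29)=21 [20,30)=21 [21,31)=24 [22,32)=23 [23,33)=32 [24,34)=32 [25,35)=32 [26,36)=32 [27,37)=34 [28,38)=32 [29,39)=25 [30,40)=25 [31,41)=22 [32,42)=17 [33,43)=15 [34,44)=15 [35,45)=15 [36,46)=15 [37,47)=13 [38,48)=8 [39,49)=8 [40,50)=8 [41,51)=16 [42,52)=24 [43,53)=17 [44,54)=17 [45,55)=17 [46,56)=17 [47,57)=19 [48,58)=19 [49,59)=22 [50,60)=22 [51,61)=14 [52,62)=5 [53,63)=5 [54,64)=5 [55,65)=5 [56,66)=5 [57,67)=3 [58,68)=3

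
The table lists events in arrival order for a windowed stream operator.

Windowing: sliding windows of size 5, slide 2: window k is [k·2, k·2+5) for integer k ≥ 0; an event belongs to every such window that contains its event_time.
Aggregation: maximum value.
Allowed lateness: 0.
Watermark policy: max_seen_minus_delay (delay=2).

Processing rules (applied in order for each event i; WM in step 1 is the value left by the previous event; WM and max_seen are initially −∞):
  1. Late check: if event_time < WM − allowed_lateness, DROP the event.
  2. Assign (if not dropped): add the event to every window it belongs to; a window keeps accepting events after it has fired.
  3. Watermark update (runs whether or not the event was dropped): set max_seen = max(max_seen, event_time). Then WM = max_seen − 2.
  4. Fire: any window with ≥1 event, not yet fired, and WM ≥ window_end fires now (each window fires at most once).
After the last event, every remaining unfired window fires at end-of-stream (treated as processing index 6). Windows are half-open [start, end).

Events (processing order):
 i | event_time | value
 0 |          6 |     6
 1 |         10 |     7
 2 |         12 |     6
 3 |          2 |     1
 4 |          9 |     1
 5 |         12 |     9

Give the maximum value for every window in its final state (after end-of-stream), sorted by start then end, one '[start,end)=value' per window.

i=0 t=6 v=6: → [6,11),[4,9),[2,7); WM=4
i=1 t=10 v=7: → [10,15),[8,13),[6,11); WM=8; [2,7) fires=6
i=2 t=12 v=6: → [12,17),[10,15),[8,13); WM=10; [4,9) fires=6
i=3 t=2 v=1: DROP (t<10-0); WM=10
i=4 t=9 v=1: DROP (t<10-0); WM=10
i=5 t=12 v=9: → [12,17),[10,15),[8,13); WM=10

[2,7)=6 [4,9)=6 [6,11)=7 [8,13)=9 [10,15)=9 [12,17)=9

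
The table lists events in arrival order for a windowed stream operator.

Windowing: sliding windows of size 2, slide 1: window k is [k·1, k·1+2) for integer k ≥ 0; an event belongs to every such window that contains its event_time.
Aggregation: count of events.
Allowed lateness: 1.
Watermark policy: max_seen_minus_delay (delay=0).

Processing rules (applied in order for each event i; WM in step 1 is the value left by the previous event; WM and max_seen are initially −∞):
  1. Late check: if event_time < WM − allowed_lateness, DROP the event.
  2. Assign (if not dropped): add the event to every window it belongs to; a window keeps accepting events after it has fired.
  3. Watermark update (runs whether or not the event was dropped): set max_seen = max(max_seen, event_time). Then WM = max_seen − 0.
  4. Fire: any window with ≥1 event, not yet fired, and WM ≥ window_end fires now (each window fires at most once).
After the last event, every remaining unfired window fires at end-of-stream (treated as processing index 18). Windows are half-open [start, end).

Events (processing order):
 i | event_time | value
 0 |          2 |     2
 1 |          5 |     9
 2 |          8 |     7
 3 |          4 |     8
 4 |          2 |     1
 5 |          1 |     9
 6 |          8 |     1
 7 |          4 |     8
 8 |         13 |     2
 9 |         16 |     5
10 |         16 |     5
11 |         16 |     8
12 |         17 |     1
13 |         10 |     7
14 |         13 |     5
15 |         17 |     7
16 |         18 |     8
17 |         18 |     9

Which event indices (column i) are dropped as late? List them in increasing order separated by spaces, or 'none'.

3 4 5 7 13 14

i=0 t=2 v=2: → [2,4),[1,3); WM=2
i=1 t=5 v=9: → [5,7),[4,6); WM=5; [1,3) fires=1 [2,4) fires=1
i=2 t=8 v=7: → [8,10),[7,9); WM=8; [4,6) fires=1 [5,7) fires=1
i=3 t=4 v=8: DROP (t<8-1); WM=8
i=4 t=2 v=1: DROP (t<8-1); WM=8
i=5 t=1 v=9: DROP (t<8-1); WM=8
i=6 t=8 v=1: → [8,10),[7,9); WM=8
i=7 t=4 v=8: DROP (t<8-1); WM=8
i=8 t=13 v=2: → [13,15),[12,14); WM=13; [7,9) fires=2 [8,10) fires=2
i=9 t=16 v=5: → [16,18),[15,17); WM=16; [12,14) fires=1 [13,15) fires=1
i=10 t=16 v=5: → [16,18),[15,17); WM=16
i=11 t=16 v=8: → [16,18),[15,17); WM=16
i=12 t=17 v=1: → [17,19),[16,18); WM=17; [15,17) fires=3
i=13 t=10 v=7: DROP (t<17-1); WM=17
i=14 t=13 v=5: DROP (t<17-1); WM=17
i=15 t=17 v=7: → [17,19),[16,18); WM=17
i=16 t=18 v=8: → [18,20),[17,19); WM=18; [16,18) fires=5
i=17 t=18 v=9: → [18,20),[17,19); WM=18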